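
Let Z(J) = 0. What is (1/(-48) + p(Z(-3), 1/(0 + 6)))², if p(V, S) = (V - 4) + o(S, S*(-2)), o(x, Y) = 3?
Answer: 2401/2304 ≈ 1.0421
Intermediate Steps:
p(V, S) = -1 + V (p(V, S) = (V - 4) + 3 = (-4 + V) + 3 = -1 + V)
(1/(-48) + p(Z(-3), 1/(0 + 6)))² = (1/(-48) + (-1 + 0))² = (-1/48 - 1)² = (-49/48)² = 2401/2304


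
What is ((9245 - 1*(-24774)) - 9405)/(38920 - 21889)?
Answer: 24614/17031 ≈ 1.4452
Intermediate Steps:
((9245 - 1*(-24774)) - 9405)/(38920 - 21889) = ((9245 + 24774) - 9405)/17031 = (34019 - 9405)*(1/17031) = 24614*(1/17031) = 24614/17031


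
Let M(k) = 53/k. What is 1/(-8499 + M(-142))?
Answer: -142/1206911 ≈ -0.00011766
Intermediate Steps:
1/(-8499 + M(-142)) = 1/(-8499 + 53/(-142)) = 1/(-8499 + 53*(-1/142)) = 1/(-8499 - 53/142) = 1/(-1206911/142) = -142/1206911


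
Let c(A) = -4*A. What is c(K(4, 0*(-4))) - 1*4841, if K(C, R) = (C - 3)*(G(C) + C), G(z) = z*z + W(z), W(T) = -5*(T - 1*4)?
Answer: -4921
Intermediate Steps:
W(T) = 20 - 5*T (W(T) = -5*(T - 4) = -5*(-4 + T) = 20 - 5*T)
G(z) = 20 + z**2 - 5*z (G(z) = z*z + (20 - 5*z) = z**2 + (20 - 5*z) = 20 + z**2 - 5*z)
K(C, R) = (-3 + C)*(20 + C**2 - 4*C) (K(C, R) = (C - 3)*((20 + C**2 - 5*C) + C) = (-3 + C)*(20 + C**2 - 4*C))
c(K(4, 0*(-4))) - 1*4841 = -4*(-60 + 4**3 - 7*4**2 + 32*4) - 1*4841 = -4*(-60 + 64 - 7*16 + 128) - 4841 = -4*(-60 + 64 - 112 + 128) - 4841 = -4*20 - 4841 = -80 - 4841 = -4921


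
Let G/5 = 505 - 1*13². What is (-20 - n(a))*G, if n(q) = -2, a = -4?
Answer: -30240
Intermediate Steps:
G = 1680 (G = 5*(505 - 1*13²) = 5*(505 - 1*169) = 5*(505 - 169) = 5*336 = 1680)
(-20 - n(a))*G = (-20 - 1*(-2))*1680 = (-20 + 2)*1680 = -18*1680 = -30240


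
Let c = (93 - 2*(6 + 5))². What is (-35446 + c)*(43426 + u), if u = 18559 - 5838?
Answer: -1707149535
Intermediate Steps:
u = 12721
c = 5041 (c = (93 - 2*11)² = (93 - 22)² = 71² = 5041)
(-35446 + c)*(43426 + u) = (-35446 + 5041)*(43426 + 12721) = -30405*56147 = -1707149535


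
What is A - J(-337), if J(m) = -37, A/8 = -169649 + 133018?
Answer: -293011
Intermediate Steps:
A = -293048 (A = 8*(-169649 + 133018) = 8*(-36631) = -293048)
A - J(-337) = -293048 - 1*(-37) = -293048 + 37 = -293011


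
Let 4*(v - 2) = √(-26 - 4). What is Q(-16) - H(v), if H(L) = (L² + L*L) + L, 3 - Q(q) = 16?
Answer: -77/4 - 9*I*√30/4 ≈ -19.25 - 12.324*I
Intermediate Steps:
Q(q) = -13 (Q(q) = 3 - 1*16 = 3 - 16 = -13)
v = 2 + I*√30/4 (v = 2 + √(-26 - 4)/4 = 2 + √(-30)/4 = 2 + (I*√30)/4 = 2 + I*√30/4 ≈ 2.0 + 1.3693*I)
H(L) = L + 2*L² (H(L) = (L² + L²) + L = 2*L² + L = L + 2*L²)
Q(-16) - H(v) = -13 - (2 + I*√30/4)*(1 + 2*(2 + I*√30/4)) = -13 - (2 + I*√30/4)*(1 + (4 + I*√30/2)) = -13 - (2 + I*√30/4)*(5 + I*√30/2)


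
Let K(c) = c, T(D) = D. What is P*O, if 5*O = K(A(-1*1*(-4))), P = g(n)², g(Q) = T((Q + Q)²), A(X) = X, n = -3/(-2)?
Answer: 324/5 ≈ 64.800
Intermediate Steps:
n = 3/2 (n = -3*(-½) = 3/2 ≈ 1.5000)
g(Q) = 4*Q² (g(Q) = (Q + Q)² = (2*Q)² = 4*Q²)
P = 81 (P = (4*(3/2)²)² = (4*(9/4))² = 9² = 81)
O = ⅘ (O = (-1*1*(-4))/5 = (-1*(-4))/5 = (⅕)*4 = ⅘ ≈ 0.80000)
P*O = 81*(⅘) = 324/5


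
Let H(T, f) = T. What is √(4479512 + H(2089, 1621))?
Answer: √4481601 ≈ 2117.0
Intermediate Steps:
√(4479512 + H(2089, 1621)) = √(4479512 + 2089) = √4481601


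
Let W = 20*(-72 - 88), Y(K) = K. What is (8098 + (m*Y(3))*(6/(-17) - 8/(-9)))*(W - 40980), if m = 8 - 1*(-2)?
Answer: -18282479240/51 ≈ -3.5848e+8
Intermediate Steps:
m = 10 (m = 8 + 2 = 10)
W = -3200 (W = 20*(-160) = -3200)
(8098 + (m*Y(3))*(6/(-17) - 8/(-9)))*(W - 40980) = (8098 + (10*3)*(6/(-17) - 8/(-9)))*(-3200 - 40980) = (8098 + 30*(6*(-1/17) - 8*(-⅑)))*(-44180) = (8098 + 30*(-6/17 + 8/9))*(-44180) = (8098 + 30*(82/153))*(-44180) = (8098 + 820/51)*(-44180) = (413818/51)*(-44180) = -18282479240/51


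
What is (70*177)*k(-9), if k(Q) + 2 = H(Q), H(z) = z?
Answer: -136290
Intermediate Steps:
k(Q) = -2 + Q
(70*177)*k(-9) = (70*177)*(-2 - 9) = 12390*(-11) = -136290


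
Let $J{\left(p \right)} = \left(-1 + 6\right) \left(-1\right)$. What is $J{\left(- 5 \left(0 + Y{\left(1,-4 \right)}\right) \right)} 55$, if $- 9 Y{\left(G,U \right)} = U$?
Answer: $-275$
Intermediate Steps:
$Y{\left(G,U \right)} = - \frac{U}{9}$
$J{\left(p \right)} = -5$ ($J{\left(p \right)} = 5 \left(-1\right) = -5$)
$J{\left(- 5 \left(0 + Y{\left(1,-4 \right)}\right) \right)} 55 = \left(-5\right) 55 = -275$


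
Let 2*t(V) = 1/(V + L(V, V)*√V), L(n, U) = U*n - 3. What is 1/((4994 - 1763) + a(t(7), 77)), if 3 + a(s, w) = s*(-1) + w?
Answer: 195166874/645026564839 + 92*√7/645026564839 ≈ 0.00030257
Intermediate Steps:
L(n, U) = -3 + U*n
t(V) = 1/(2*(V + √V*(-3 + V²))) (t(V) = 1/(2*(V + (-3 + V*V)*√V)) = 1/(2*(V + (-3 + V²)*√V)) = 1/(2*(V + √V*(-3 + V²))))
a(s, w) = -3 + w - s (a(s, w) = -3 + (s*(-1) + w) = -3 + (-s + w) = -3 + (w - s) = -3 + w - s)
1/((4994 - 1763) + a(t(7), 77)) = 1/((4994 - 1763) + (-3 + 77 - 1/(2*(7 + √7*(-3 + 7²))))) = 1/(3231 + (-3 + 77 - 1/(2*(7 + √7*(-3 + 49))))) = 1/(3231 + (-3 + 77 - 1/(2*(7 + √7*46)))) = 1/(3231 + (-3 + 77 - 1/(2*(7 + 46*√7)))) = 1/(3231 + (74 - 1/(2*(7 + 46*√7)))) = 1/(3305 - 1/(2*(7 + 46*√7)))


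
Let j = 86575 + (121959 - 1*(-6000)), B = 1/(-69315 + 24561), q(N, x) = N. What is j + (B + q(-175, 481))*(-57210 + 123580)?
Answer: -255102666617/22377 ≈ -1.1400e+7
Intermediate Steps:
B = -1/44754 (B = 1/(-44754) = -1/44754 ≈ -2.2344e-5)
j = 214534 (j = 86575 + (121959 + 6000) = 86575 + 127959 = 214534)
j + (B + q(-175, 481))*(-57210 + 123580) = 214534 + (-1/44754 - 175)*(-57210 + 123580) = 214534 - 7831951/44754*66370 = 214534 - 259903293935/22377 = -255102666617/22377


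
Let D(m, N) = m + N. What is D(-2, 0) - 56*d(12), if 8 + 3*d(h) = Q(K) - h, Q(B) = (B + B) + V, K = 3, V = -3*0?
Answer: 778/3 ≈ 259.33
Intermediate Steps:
V = 0
Q(B) = 2*B (Q(B) = (B + B) + 0 = 2*B + 0 = 2*B)
d(h) = -2/3 - h/3 (d(h) = -8/3 + (2*3 - h)/3 = -8/3 + (6 - h)/3 = -8/3 + (2 - h/3) = -2/3 - h/3)
D(m, N) = N + m
D(-2, 0) - 56*d(12) = (0 - 2) - 56*(-2/3 - 1/3*12) = -2 - 56*(-2/3 - 4) = -2 - 56*(-14/3) = -2 + 784/3 = 778/3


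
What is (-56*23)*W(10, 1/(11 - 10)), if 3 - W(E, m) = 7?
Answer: 5152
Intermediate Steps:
W(E, m) = -4 (W(E, m) = 3 - 1*7 = 3 - 7 = -4)
(-56*23)*W(10, 1/(11 - 10)) = -56*23*(-4) = -1288*(-4) = 5152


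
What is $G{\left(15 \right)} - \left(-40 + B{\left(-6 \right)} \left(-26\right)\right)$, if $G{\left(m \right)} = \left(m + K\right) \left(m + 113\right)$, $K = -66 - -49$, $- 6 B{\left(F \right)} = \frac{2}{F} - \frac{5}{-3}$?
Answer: $- \frac{1996}{9} \approx -221.78$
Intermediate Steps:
$B{\left(F \right)} = - \frac{5}{18} - \frac{1}{3 F}$ ($B{\left(F \right)} = - \frac{\frac{2}{F} - \frac{5}{-3}}{6} = - \frac{\frac{2}{F} - - \frac{5}{3}}{6} = - \frac{\frac{2}{F} + \frac{5}{3}}{6} = - \frac{\frac{5}{3} + \frac{2}{F}}{6} = - \frac{5}{18} - \frac{1}{3 F}$)
$K = -17$ ($K = -66 + 49 = -17$)
$G{\left(m \right)} = \left(-17 + m\right) \left(113 + m\right)$ ($G{\left(m \right)} = \left(m - 17\right) \left(m + 113\right) = \left(-17 + m\right) \left(113 + m\right)$)
$G{\left(15 \right)} - \left(-40 + B{\left(-6 \right)} \left(-26\right)\right) = \left(-1921 + 15^{2} + 96 \cdot 15\right) - \left(-40 + \frac{-6 - -30}{18 \left(-6\right)} \left(-26\right)\right) = \left(-1921 + 225 + 1440\right) - \left(-40 + \frac{1}{18} \left(- \frac{1}{6}\right) \left(-6 + 30\right) \left(-26\right)\right) = -256 - \left(-40 + \frac{1}{18} \left(- \frac{1}{6}\right) 24 \left(-26\right)\right) = -256 - \left(-40 - - \frac{52}{9}\right) = -256 - \left(-40 + \frac{52}{9}\right) = -256 - - \frac{308}{9} = -256 + \frac{308}{9} = - \frac{1996}{9}$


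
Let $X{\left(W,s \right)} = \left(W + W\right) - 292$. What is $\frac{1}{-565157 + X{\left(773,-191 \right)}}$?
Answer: $- \frac{1}{563903} \approx -1.7734 \cdot 10^{-6}$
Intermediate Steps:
$X{\left(W,s \right)} = -292 + 2 W$ ($X{\left(W,s \right)} = 2 W - 292 = -292 + 2 W$)
$\frac{1}{-565157 + X{\left(773,-191 \right)}} = \frac{1}{-565157 + \left(-292 + 2 \cdot 773\right)} = \frac{1}{-565157 + \left(-292 + 1546\right)} = \frac{1}{-565157 + 1254} = \frac{1}{-563903} = - \frac{1}{563903}$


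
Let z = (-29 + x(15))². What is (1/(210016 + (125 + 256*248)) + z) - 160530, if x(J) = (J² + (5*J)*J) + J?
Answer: 444473644215/273629 ≈ 1.6244e+6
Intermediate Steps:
x(J) = J + 6*J² (x(J) = (J² + 5*J²) + J = 6*J² + J = J + 6*J²)
z = 1784896 (z = (-29 + 15*(1 + 6*15))² = (-29 + 15*(1 + 90))² = (-29 + 15*91)² = (-29 + 1365)² = 1336² = 1784896)
(1/(210016 + (125 + 256*248)) + z) - 160530 = (1/(210016 + (125 + 256*248)) + 1784896) - 160530 = (1/(210016 + (125 + 63488)) + 1784896) - 160530 = (1/(210016 + 63613) + 1784896) - 160530 = (1/273629 + 1784896) - 160530 = 488399307585/273629 - 160530 = 444473644215/273629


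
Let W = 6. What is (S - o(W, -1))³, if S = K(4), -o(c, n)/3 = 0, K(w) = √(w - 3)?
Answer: 1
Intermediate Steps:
K(w) = √(-3 + w)
o(c, n) = 0 (o(c, n) = -3*0 = 0)
S = 1 (S = √(-3 + 4) = √1 = 1)
(S - o(W, -1))³ = (1 - 1*0)³ = (1 + 0)³ = 1³ = 1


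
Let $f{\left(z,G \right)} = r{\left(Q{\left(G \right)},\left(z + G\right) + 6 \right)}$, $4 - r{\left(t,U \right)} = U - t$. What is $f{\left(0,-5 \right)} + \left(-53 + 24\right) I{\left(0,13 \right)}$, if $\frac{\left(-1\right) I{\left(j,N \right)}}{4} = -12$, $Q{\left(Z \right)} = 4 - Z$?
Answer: $-1380$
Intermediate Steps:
$I{\left(j,N \right)} = 48$ ($I{\left(j,N \right)} = \left(-4\right) \left(-12\right) = 48$)
$r{\left(t,U \right)} = 4 + t - U$ ($r{\left(t,U \right)} = 4 - \left(U - t\right) = 4 + t - U$)
$f{\left(z,G \right)} = 2 - z - 2 G$ ($f{\left(z,G \right)} = 4 - \left(-4 + G\right) - \left(\left(z + G\right) + 6\right) = 4 - \left(-4 + G\right) - \left(\left(G + z\right) + 6\right) = 4 - \left(-4 + G\right) - \left(6 + G + z\right) = 2 - z - 2 G$)
$f{\left(0,-5 \right)} + \left(-53 + 24\right) I{\left(0,13 \right)} = \left(2 - 0 - -10\right) + \left(-53 + 24\right) 48 = \left(2 + 0 + 10\right) - 1392 = 12 - 1392 = -1380$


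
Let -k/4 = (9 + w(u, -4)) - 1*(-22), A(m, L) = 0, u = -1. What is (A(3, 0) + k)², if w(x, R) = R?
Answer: 11664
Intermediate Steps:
k = -108 (k = -4*((9 - 4) - 1*(-22)) = -4*(5 + 22) = -4*27 = -108)
(A(3, 0) + k)² = (0 - 108)² = (-108)² = 11664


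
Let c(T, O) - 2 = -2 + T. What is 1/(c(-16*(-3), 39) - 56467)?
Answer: -1/56419 ≈ -1.7725e-5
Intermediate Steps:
c(T, O) = T (c(T, O) = 2 + (-2 + T) = T)
1/(c(-16*(-3), 39) - 56467) = 1/(-16*(-3) - 56467) = 1/(48 - 56467) = 1/(-56419) = -1/56419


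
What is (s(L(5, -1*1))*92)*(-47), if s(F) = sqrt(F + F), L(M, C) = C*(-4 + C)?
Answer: -4324*sqrt(10) ≈ -13674.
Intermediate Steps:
s(F) = sqrt(2)*sqrt(F) (s(F) = sqrt(2*F) = sqrt(2)*sqrt(F))
(s(L(5, -1*1))*92)*(-47) = ((sqrt(2)*sqrt((-1*1)*(-4 - 1*1)))*92)*(-47) = ((sqrt(2)*sqrt(-(-4 - 1)))*92)*(-47) = ((sqrt(2)*sqrt(-1*(-5)))*92)*(-47) = ((sqrt(2)*sqrt(5))*92)*(-47) = (sqrt(10)*92)*(-47) = (92*sqrt(10))*(-47) = -4324*sqrt(10)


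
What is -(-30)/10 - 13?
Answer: -10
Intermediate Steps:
-(-30)/10 - 13 = -10*(-3/10) - 13 = 3 - 13 = -10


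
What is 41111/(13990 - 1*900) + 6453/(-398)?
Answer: -2432414/186065 ≈ -13.073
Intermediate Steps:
41111/(13990 - 1*900) + 6453/(-398) = 41111/(13990 - 900) + 6453*(-1/398) = 41111/13090 - 6453/398 = 41111*(1/13090) - 6453/398 = 5873/1870 - 6453/398 = -2432414/186065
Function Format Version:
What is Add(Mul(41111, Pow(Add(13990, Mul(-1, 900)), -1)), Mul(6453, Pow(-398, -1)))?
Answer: Rational(-2432414, 186065) ≈ -13.073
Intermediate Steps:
Add(Mul(41111, Pow(Add(13990, Mul(-1, 900)), -1)), Mul(6453, Pow(-398, -1))) = Add(Mul(41111, Pow(Add(13990, -900), -1)), Mul(6453, Rational(-1, 398))) = Add(Mul(41111, Pow(13090, -1)), Rational(-6453, 398)) = Add(Mul(41111, Rational(1, 13090)), Rational(-6453, 398)) = Add(Rational(5873, 1870), Rational(-6453, 398)) = Rational(-2432414, 186065)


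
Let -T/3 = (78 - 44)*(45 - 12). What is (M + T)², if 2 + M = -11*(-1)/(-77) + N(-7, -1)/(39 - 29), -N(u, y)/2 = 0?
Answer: 555874929/49 ≈ 1.1344e+7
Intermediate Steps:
N(u, y) = 0 (N(u, y) = -2*0 = 0)
T = -3366 (T = -3*(78 - 44)*(45 - 12) = -102*33 = -3*1122 = -3366)
M = -15/7 (M = -2 + (-11*(-1)/(-77) + 0/(39 - 29)) = -2 + (11*(-1/77) + 0/10) = -2 + (-⅐ + 0*(⅒)) = -2 + (-⅐ + 0) = -2 - ⅐ = -15/7 ≈ -2.1429)
(M + T)² = (-15/7 - 3366)² = (-23577/7)² = 555874929/49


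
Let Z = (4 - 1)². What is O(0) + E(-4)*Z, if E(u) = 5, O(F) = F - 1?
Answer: 44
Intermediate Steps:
O(F) = -1 + F
Z = 9 (Z = 3² = 9)
O(0) + E(-4)*Z = (-1 + 0) + 5*9 = -1 + 45 = 44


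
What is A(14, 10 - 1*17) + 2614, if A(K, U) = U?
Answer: 2607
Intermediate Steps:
A(14, 10 - 1*17) + 2614 = (10 - 1*17) + 2614 = (10 - 17) + 2614 = -7 + 2614 = 2607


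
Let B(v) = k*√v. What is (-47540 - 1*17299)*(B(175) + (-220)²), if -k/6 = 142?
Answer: -3138207600 + 276214140*√7 ≈ -2.4074e+9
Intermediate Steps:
k = -852 (k = -6*142 = -852)
B(v) = -852*√v
(-47540 - 1*17299)*(B(175) + (-220)²) = (-47540 - 1*17299)*(-4260*√7 + (-220)²) = (-47540 - 17299)*(-4260*√7 + 48400) = -64839*(-4260*√7 + 48400) = -64839*(48400 - 4260*√7) = -3138207600 + 276214140*√7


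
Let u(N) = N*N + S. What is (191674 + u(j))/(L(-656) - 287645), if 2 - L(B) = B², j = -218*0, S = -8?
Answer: -191666/717979 ≈ -0.26695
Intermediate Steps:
j = 0
u(N) = -8 + N² (u(N) = N*N - 8 = N² - 8 = -8 + N²)
L(B) = 2 - B²
(191674 + u(j))/(L(-656) - 287645) = (191674 + (-8 + 0²))/((2 - 1*(-656)²) - 287645) = (191674 + (-8 + 0))/((2 - 1*430336) - 287645) = (191674 - 8)/((2 - 430336) - 287645) = 191666/(-430334 - 287645) = 191666/(-717979) = 191666*(-1/717979) = -191666/717979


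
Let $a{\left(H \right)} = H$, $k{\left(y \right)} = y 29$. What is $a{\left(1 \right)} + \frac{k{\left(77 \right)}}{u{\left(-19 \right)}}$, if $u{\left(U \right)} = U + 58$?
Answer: $\frac{2272}{39} \approx 58.256$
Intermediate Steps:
$k{\left(y \right)} = 29 y$
$u{\left(U \right)} = 58 + U$
$a{\left(1 \right)} + \frac{k{\left(77 \right)}}{u{\left(-19 \right)}} = 1 + \frac{29 \cdot 77}{58 - 19} = 1 + \frac{2233}{39} = \frac{2272}{39}$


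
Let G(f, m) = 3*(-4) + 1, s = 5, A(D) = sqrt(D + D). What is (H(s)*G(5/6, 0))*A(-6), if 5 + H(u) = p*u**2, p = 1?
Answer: -440*I*sqrt(3) ≈ -762.1*I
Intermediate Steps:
A(D) = sqrt(2)*sqrt(D) (A(D) = sqrt(2*D) = sqrt(2)*sqrt(D))
G(f, m) = -11 (G(f, m) = -12 + 1 = -11)
H(u) = -5 + u**2 (H(u) = -5 + 1*u**2 = -5 + u**2)
(H(s)*G(5/6, 0))*A(-6) = ((-5 + 5**2)*(-11))*(sqrt(2)*sqrt(-6)) = ((-5 + 25)*(-11))*(sqrt(2)*(I*sqrt(6))) = (20*(-11))*(2*I*sqrt(3)) = -440*I*sqrt(3)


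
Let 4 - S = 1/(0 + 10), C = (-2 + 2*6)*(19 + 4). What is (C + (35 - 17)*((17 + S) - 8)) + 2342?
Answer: 14021/5 ≈ 2804.2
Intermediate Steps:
C = 230 (C = (-2 + 12)*23 = 10*23 = 230)
S = 39/10 (S = 4 - 1/(0 + 10) = 4 - 1/10 = 39/10 ≈ 3.9000)
(C + (35 - 17)*((17 + S) - 8)) + 2342 = (230 + (35 - 17)*((17 + 39/10) - 8)) + 2342 = (230 + 18*(209/10 - 8)) + 2342 = (230 + 18*(129/10)) + 2342 = (230 + 1161/5) + 2342 = 2311/5 + 2342 = 14021/5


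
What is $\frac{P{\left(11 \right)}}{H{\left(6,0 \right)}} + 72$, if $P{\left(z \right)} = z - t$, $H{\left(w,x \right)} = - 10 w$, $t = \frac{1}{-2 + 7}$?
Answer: $\frac{3591}{50} \approx 71.82$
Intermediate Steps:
$t = \frac{1}{5} \approx 0.2$
$P{\left(z \right)} = - \frac{1}{5} + z$ ($P{\left(z \right)} = z - \frac{1}{5} = - \frac{1}{5} + z$)
$\frac{P{\left(11 \right)}}{H{\left(6,0 \right)}} + 72 = \frac{- \frac{1}{5} + 11}{\left(-10\right) 6} + 72 = \frac{1}{-60} \cdot \frac{54}{5} + 72 = \left(- \frac{1}{60}\right) \frac{54}{5} + 72 = - \frac{9}{50} + 72 = \frac{3591}{50}$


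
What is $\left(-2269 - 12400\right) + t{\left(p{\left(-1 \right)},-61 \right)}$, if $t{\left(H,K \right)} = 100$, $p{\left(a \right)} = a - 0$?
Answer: $-14569$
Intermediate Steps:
$p{\left(a \right)} = a$ ($p{\left(a \right)} = a + 0 = a$)
$\left(-2269 - 12400\right) + t{\left(p{\left(-1 \right)},-61 \right)} = \left(-2269 - 12400\right) + 100 = -14669 + 100 = -14569$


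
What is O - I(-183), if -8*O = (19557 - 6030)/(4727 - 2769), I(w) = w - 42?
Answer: 3510873/15664 ≈ 224.14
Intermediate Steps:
I(w) = -42 + w
O = -13527/15664 (O = -(19557 - 6030)/(8*(4727 - 2769)) = -13527/(8*1958) = -1/8*13527/1958 = -13527/15664 ≈ -0.86357)
O - I(-183) = -13527/15664 - (-42 - 183) = -13527/15664 - 1*(-225) = -13527/15664 + 225 = 3510873/15664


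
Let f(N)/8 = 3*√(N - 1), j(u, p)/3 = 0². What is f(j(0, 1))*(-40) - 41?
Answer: -41 - 960*I ≈ -41.0 - 960.0*I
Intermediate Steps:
j(u, p) = 0 (j(u, p) = 3*0² = 3*0 = 0)
f(N) = 24*√(-1 + N) (f(N) = 8*(3*√(N - 1)) = 8*(3*√(-1 + N)) = 24*√(-1 + N))
f(j(0, 1))*(-40) - 41 = (24*√(-1 + 0))*(-40) - 41 = (24*√(-1))*(-40) - 41 = (24*I)*(-40) - 41 = -960*I - 41 = -41 - 960*I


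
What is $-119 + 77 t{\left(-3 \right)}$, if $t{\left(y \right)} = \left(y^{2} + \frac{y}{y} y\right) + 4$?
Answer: $651$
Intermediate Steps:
$t{\left(y \right)} = 4 + y + y^{2}$ ($t{\left(y \right)} = \left(y^{2} + 1 y\right) + 4 = \left(y^{2} + y\right) + 4 = \left(y + y^{2}\right) + 4 = 4 + y + y^{2}$)
$-119 + 77 t{\left(-3 \right)} = -119 + 77 \left(4 - 3 + \left(-3\right)^{2}\right) = -119 + 77 \left(4 - 3 + 9\right) = -119 + 77 \cdot 10 = -119 + 770 = 651$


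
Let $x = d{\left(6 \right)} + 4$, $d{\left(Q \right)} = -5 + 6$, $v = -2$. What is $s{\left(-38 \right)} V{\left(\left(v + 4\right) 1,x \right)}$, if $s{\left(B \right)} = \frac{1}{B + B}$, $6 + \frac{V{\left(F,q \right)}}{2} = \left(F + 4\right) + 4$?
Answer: $- \frac{2}{19} \approx -0.10526$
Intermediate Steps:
$d{\left(Q \right)} = 1$
$x = 5$ ($x = 1 + 4 = 5$)
$V{\left(F,q \right)} = 4 + 2 F$ ($V{\left(F,q \right)} = -12 + 2 \left(\left(F + 4\right) + 4\right) = -12 + 2 \left(\left(4 + F\right) + 4\right) = -12 + 2 \left(8 + F\right) = -12 + \left(16 + 2 F\right) = 4 + 2 F$)
$s{\left(B \right)} = \frac{1}{2 B}$
$s{\left(-38 \right)} V{\left(\left(v + 4\right) 1,x \right)} = \frac{1}{2 \left(-38\right)} \left(4 + 2 \left(-2 + 4\right) 1\right) = \frac{1}{2} \left(- \frac{1}{38}\right) \left(4 + 2 \cdot 2 \cdot 1\right) = - \frac{4 + 2 \cdot 2}{76} = - \frac{4 + 4}{76} = \left(- \frac{1}{76}\right) 8 = - \frac{2}{19}$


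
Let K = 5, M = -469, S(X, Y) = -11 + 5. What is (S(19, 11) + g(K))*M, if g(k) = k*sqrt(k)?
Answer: 2814 - 2345*sqrt(5) ≈ -2429.6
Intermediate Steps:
S(X, Y) = -6
g(k) = k**(3/2)
(S(19, 11) + g(K))*M = (-6 + 5**(3/2))*(-469) = (-6 + 5*sqrt(5))*(-469) = 2814 - 2345*sqrt(5)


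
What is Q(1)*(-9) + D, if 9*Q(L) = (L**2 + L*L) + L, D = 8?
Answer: 5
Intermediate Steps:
Q(L) = L/9 + 2*L**2/9 (Q(L) = ((L**2 + L*L) + L)/9 = ((L**2 + L**2) + L)/9 = (2*L**2 + L)/9 = (L + 2*L**2)/9 = L/9 + 2*L**2/9)
Q(1)*(-9) + D = ((1/9)*1*(1 + 2*1))*(-9) + 8 = ((1/9)*1*(1 + 2))*(-9) + 8 = ((1/9)*1*3)*(-9) + 8 = (1/3)*(-9) + 8 = -3 + 8 = 5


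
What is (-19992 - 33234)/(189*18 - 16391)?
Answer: 53226/12989 ≈ 4.0978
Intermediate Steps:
(-19992 - 33234)/(189*18 - 16391) = -53226/(3402 - 16391) = -53226/(-12989) = -53226*(-1/12989) = 53226/12989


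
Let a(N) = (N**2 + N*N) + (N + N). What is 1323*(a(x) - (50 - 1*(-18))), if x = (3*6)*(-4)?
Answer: 13436388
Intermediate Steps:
x = -72 (x = 18*(-4) = -72)
a(N) = 2*N + 2*N**2 (a(N) = (N**2 + N**2) + 2*N = 2*N**2 + 2*N = 2*N + 2*N**2)
1323*(a(x) - (50 - 1*(-18))) = 1323*(2*(-72)*(1 - 72) - (50 - 1*(-18))) = 1323*(2*(-72)*(-71) - (50 + 18)) = 1323*(10224 - 1*68) = 1323*(10224 - 68) = 1323*10156 = 13436388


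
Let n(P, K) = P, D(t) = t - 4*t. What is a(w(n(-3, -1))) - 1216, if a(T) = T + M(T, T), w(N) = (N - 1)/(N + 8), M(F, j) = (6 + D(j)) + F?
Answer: -6046/5 ≈ -1209.2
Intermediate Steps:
D(t) = -3*t
M(F, j) = 6 + F - 3*j (M(F, j) = (6 - 3*j) + F = 6 + F - 3*j)
w(N) = (-1 + N)/(8 + N)
a(T) = 6 - T (a(T) = T + (6 + T - 3*T) = T + (6 - 2*T) = 6 - T)
a(w(n(-3, -1))) - 1216 = (6 - (-1 - 3)/(8 - 3)) - 1216 = (6 - (-4)/5) - 1216 = (6 - 1*(-⅘)) - 1216 = (6 + ⅘) - 1216 = 34/5 - 1216 = -6046/5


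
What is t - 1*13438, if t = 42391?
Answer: 28953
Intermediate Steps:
t - 1*13438 = 42391 - 1*13438 = 42391 - 13438 = 28953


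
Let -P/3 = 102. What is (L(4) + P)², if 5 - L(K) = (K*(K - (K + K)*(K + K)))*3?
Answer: 175561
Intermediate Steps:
P = -306 (P = -3*102 = -306)
L(K) = 5 - 3*K*(K - 4*K²) (L(K) = 5 - K*(K - (K + K)*(K + K))*3 = 5 - K*(K - 2*K*2*K)*3 = 5 - K*(K - 4*K²)*3 = 5 - 3*K*(K - 4*K²))
(L(4) + P)² = ((5 - 3*4² + 12*4³) - 306)² = ((5 - 3*16 + 12*64) - 306)² = ((5 - 48 + 768) - 306)² = (725 - 306)² = 419² = 175561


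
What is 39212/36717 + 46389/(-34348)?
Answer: -356411137/1261155516 ≈ -0.28261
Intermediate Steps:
39212/36717 + 46389/(-34348) = 39212*(1/36717) + 46389*(-1/34348) = 39212/36717 - 46389/34348 = -356411137/1261155516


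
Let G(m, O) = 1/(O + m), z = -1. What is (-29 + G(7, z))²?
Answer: 29929/36 ≈ 831.36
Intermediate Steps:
(-29 + G(7, z))² = (-29 + 1/(-1 + 7))² = (-29 + 1/6)² = (-29 + ⅙)² = (-173/6)² = 29929/36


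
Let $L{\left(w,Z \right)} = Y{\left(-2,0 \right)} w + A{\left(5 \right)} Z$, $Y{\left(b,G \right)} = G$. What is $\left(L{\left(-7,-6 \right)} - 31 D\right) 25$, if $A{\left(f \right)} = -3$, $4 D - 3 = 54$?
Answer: $- \frac{42375}{4} \approx -10594.0$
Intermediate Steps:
$D = \frac{57}{4}$ ($D = \frac{3}{4} + \frac{1}{4} \cdot 54 = \frac{3}{4} + \frac{27}{2} = \frac{57}{4} \approx 14.25$)
$L{\left(w,Z \right)} = - 3 Z$ ($L{\left(w,Z \right)} = 0 w - 3 Z = 0 - 3 Z = - 3 Z$)
$\left(L{\left(-7,-6 \right)} - 31 D\right) 25 = \left(\left(-3\right) \left(-6\right) - \frac{1767}{4}\right) 25 = \left(18 - \frac{1767}{4}\right) 25 = \left(- \frac{1695}{4}\right) 25 = - \frac{42375}{4}$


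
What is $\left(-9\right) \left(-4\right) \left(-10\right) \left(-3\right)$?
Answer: $1080$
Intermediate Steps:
$\left(-9\right) \left(-4\right) \left(-10\right) \left(-3\right) = 36 \left(-10\right) \left(-3\right) = \left(-360\right) \left(-3\right) = 1080$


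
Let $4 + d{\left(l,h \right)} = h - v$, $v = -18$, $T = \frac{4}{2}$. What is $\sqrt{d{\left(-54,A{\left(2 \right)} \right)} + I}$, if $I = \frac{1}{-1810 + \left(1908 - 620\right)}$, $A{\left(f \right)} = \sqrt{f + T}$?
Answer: $\frac{\sqrt{484358}}{174} \approx 3.9998$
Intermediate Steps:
$T = 2$ ($T = 4 \cdot \frac{1}{2} = 2$)
$A{\left(f \right)} = \sqrt{2 + f}$ ($A{\left(f \right)} = \sqrt{f + 2} = \sqrt{2 + f}$)
$d{\left(l,h \right)} = 14 + h$ ($d{\left(l,h \right)} = -4 + \left(h - -18\right) = -4 + \left(h + 18\right) = -4 + \left(18 + h\right) = 14 + h$)
$I = - \frac{1}{522}$ ($I = \frac{1}{-1810 + 1288} = \frac{1}{-522} = - \frac{1}{522} \approx -0.0019157$)
$\sqrt{d{\left(-54,A{\left(2 \right)} \right)} + I} = \sqrt{\left(14 + \sqrt{2 + 2}\right) - \frac{1}{522}} = \sqrt{\left(14 + \sqrt{4}\right) - \frac{1}{522}} = \sqrt{\left(14 + 2\right) - \frac{1}{522}} = \sqrt{16 - \frac{1}{522}} = \sqrt{\frac{8351}{522}} = \frac{\sqrt{484358}}{174}$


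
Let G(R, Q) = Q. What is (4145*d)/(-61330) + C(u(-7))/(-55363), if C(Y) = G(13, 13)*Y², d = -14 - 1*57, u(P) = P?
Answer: 464399625/97011794 ≈ 4.7870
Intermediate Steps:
d = -71 (d = -14 - 57 = -71)
C(Y) = 13*Y²
(4145*d)/(-61330) + C(u(-7))/(-55363) = (4145*(-71))/(-61330) + (13*(-7)²)/(-55363) = -294295*(-1/61330) + (13*49)*(-1/55363) = 58859/12266 + 637*(-1/55363) = 58859/12266 - 91/7909 = 464399625/97011794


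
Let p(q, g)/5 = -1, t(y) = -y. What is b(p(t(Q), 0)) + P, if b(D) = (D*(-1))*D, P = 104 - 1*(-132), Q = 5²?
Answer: 211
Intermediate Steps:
Q = 25
p(q, g) = -5 (p(q, g) = 5*(-1) = -5)
P = 236 (P = 104 + 132 = 236)
b(D) = -D² (b(D) = (-D)*D = -D²)
b(p(t(Q), 0)) + P = -1*(-5)² + 236 = -1*25 + 236 = -25 + 236 = 211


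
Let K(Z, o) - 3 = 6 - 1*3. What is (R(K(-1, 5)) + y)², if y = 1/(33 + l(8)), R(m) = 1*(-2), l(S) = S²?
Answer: 37249/9409 ≈ 3.9589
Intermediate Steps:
K(Z, o) = 6 (K(Z, o) = 3 + (6 - 1*3) = 3 + (6 - 3) = 3 + 3 = 6)
R(m) = -2
y = 1/97 (y = 1/(33 + 8²) = 1/(33 + 64) = 1/97 ≈ 0.010309)
(R(K(-1, 5)) + y)² = (-2 + 1/97)² = (-193/97)² = 37249/9409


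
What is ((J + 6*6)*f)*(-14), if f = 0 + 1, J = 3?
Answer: -546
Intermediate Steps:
f = 1
((J + 6*6)*f)*(-14) = ((3 + 6*6)*1)*(-14) = ((3 + 36)*1)*(-14) = (39*1)*(-14) = 39*(-14) = -546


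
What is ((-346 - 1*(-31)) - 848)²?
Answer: 1352569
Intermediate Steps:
((-346 - 1*(-31)) - 848)² = ((-346 + 31) - 848)² = (-315 - 848)² = (-1163)² = 1352569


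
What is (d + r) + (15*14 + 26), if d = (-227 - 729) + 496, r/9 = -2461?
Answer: -22373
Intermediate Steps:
r = -22149 (r = 9*(-2461) = -22149)
d = -460 (d = -956 + 496 = -460)
(d + r) + (15*14 + 26) = (-460 - 22149) + (15*14 + 26) = -22609 + (210 + 26) = -22609 + 236 = -22373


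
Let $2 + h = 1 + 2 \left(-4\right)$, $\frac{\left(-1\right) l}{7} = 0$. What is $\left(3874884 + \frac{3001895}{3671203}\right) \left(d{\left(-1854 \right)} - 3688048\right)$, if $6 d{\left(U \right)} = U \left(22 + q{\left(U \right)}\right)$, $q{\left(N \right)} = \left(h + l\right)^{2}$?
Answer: $- \frac{52917040028434921625}{3671203} \approx -1.4414 \cdot 10^{13}$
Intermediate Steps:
$l = 0$ ($l = \left(-7\right) 0 = 0$)
$h = -9$ ($h = -2 + \left(1 + 2 \left(-4\right)\right) = -2 + \left(1 - 8\right) = -2 - 7 = -9$)
$q{\left(N \right)} = 81$ ($q{\left(N \right)} = \left(-9 + 0\right)^{2} = \left(-9\right)^{2} = 81$)
$d{\left(U \right)} = \frac{103 U}{6}$ ($d{\left(U \right)} = \frac{U \left(22 + 81\right)}{6} = \frac{U 103}{6} = \frac{103 U}{6}$)
$\left(3874884 + \frac{3001895}{3671203}\right) \left(d{\left(-1854 \right)} - 3688048\right) = \left(3874884 + \frac{3001895}{3671203}\right) \left(\frac{103}{6} \left(-1854\right) - 3688048\right) = \left(3874884 + 3001895 \cdot \frac{1}{3671203}\right) \left(-31827 - 3688048\right) = \left(3874884 + \frac{3001895}{3671203}\right) \left(-3719875\right) = \frac{14225488767347}{3671203} \left(-3719875\right) = - \frac{52917040028434921625}{3671203}$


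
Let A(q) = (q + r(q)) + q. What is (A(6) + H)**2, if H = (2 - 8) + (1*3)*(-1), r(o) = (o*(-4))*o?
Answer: 19881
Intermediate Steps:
r(o) = -4*o**2 (r(o) = (-4*o)*o = -4*o**2)
H = -9 (H = -6 + 3*(-1) = -6 - 3 = -9)
A(q) = -4*q**2 + 2*q (A(q) = (q - 4*q**2) + q = -4*q**2 + 2*q)
(A(6) + H)**2 = (2*6*(1 - 2*6) - 9)**2 = (2*6*(1 - 12) - 9)**2 = (2*6*(-11) - 9)**2 = (-132 - 9)**2 = (-141)**2 = 19881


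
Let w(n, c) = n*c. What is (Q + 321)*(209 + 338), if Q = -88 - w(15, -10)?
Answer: 209501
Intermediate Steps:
w(n, c) = c*n
Q = 62 (Q = -88 - (-10)*15 = -88 - 1*(-150) = -88 + 150 = 62)
(Q + 321)*(209 + 338) = (62 + 321)*(209 + 338) = 383*547 = 209501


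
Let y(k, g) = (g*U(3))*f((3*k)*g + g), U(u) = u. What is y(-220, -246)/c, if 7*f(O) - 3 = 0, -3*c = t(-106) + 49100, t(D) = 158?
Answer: 3321/172403 ≈ 0.019263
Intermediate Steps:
c = -49258/3 (c = -(158 + 49100)/3 = -⅓*49258 = -49258/3 ≈ -16419.)
f(O) = 3/7 (f(O) = 3/7 + (⅐)*0 = 3/7 + 0 = 3/7)
y(k, g) = 9*g/7 (y(k, g) = (g*3)*(3/7) = (3*g)*(3/7) = 9*g/7)
y(-220, -246)/c = ((9/7)*(-246))/(-49258/3) = -2214/7*(-3/49258) = 3321/172403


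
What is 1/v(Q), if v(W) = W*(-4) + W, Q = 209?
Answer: -1/627 ≈ -0.0015949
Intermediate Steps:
v(W) = -3*W (v(W) = -4*W + W = -3*W)
1/v(Q) = 1/(-3*209) = 1/(-627) = -1/627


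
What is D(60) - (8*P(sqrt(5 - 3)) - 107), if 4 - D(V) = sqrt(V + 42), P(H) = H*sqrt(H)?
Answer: 111 - sqrt(102) - 8*2**(3/4) ≈ 87.446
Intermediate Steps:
P(H) = H**(3/2)
D(V) = 4 - sqrt(42 + V) (D(V) = 4 - sqrt(V + 42) = 4 - sqrt(42 + V))
D(60) - (8*P(sqrt(5 - 3)) - 107) = (4 - sqrt(42 + 60)) - (8*(sqrt(5 - 3))**(3/2) - 107) = (4 - sqrt(102)) - (8*(sqrt(2))**(3/2) - 107) = (4 - sqrt(102)) - (8*2**(3/4) - 107) = (4 - sqrt(102)) - (-107 + 8*2**(3/4)) = (4 - sqrt(102)) + (107 - 8*2**(3/4)) = 111 - sqrt(102) - 8*2**(3/4)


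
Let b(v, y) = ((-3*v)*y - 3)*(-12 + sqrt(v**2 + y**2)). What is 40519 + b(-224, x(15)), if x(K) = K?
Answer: -80405 + 10077*sqrt(50401) ≈ 2.1819e+6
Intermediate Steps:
b(v, y) = (-12 + sqrt(v**2 + y**2))*(-3 - 3*v*y) (b(v, y) = (-3*v*y - 3)*(-12 + sqrt(v**2 + y**2)) = (-3 - 3*v*y)*(-12 + sqrt(v**2 + y**2)) = (-12 + sqrt(v**2 + y**2))*(-3 - 3*v*y))
40519 + b(-224, x(15)) = 40519 + (36 - 3*sqrt((-224)**2 + 15**2) + 36*(-224)*15 - 3*(-224)*15*sqrt((-224)**2 + 15**2)) = 40519 + (36 - 3*sqrt(50176 + 225) - 120960 - 3*(-224)*15*sqrt(50176 + 225)) = 40519 + (36 - 3*sqrt(50401) - 120960 - 3*(-224)*15*sqrt(50401)) = 40519 + (36 - 3*sqrt(50401) - 120960 + 10080*sqrt(50401)) = 40519 + (-120924 + 10077*sqrt(50401)) = -80405 + 10077*sqrt(50401)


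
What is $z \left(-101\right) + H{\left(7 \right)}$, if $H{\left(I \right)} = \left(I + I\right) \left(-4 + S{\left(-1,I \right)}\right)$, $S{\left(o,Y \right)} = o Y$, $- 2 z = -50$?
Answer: $-2679$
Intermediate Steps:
$z = 25$ ($z = \left(- \frac{1}{2}\right) \left(-50\right) = 25$)
$S{\left(o,Y \right)} = Y o$
$H{\left(I \right)} = 2 I \left(-4 - I\right)$ ($H{\left(I \right)} = \left(I + I\right) \left(-4 + I \left(-1\right)\right) = 2 I \left(-4 - I\right)$)
$z \left(-101\right) + H{\left(7 \right)} = 25 \left(-101\right) + 2 \cdot 7 \left(-4 - 7\right) = -2525 + 2 \cdot 7 \left(-4 - 7\right) = -2525 + 2 \cdot 7 \left(-11\right) = -2525 - 154 = -2679$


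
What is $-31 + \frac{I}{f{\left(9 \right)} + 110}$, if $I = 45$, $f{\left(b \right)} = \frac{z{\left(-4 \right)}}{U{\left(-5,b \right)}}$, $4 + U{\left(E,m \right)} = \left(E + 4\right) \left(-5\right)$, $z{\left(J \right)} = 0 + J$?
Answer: $- \frac{3241}{106} \approx -30.575$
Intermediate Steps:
$z{\left(J \right)} = J$
$U{\left(E,m \right)} = -24 - 5 E$ ($U{\left(E,m \right)} = -4 + \left(E + 4\right) \left(-5\right) = -4 + \left(4 + E\right) \left(-5\right) = -4 - \left(20 + 5 E\right) = -24 - 5 E$)
$f{\left(b \right)} = -4$ ($f{\left(b \right)} = - \frac{4}{-24 - -25} = - \frac{4}{-24 + 25} = - \frac{4}{1} = \left(-4\right) 1 = -4$)
$-31 + \frac{I}{f{\left(9 \right)} + 110} = -31 + \frac{45}{-4 + 110} = -31 + \frac{45}{106} = - \frac{3241}{106}$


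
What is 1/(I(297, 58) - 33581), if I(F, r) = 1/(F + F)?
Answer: -594/19947113 ≈ -2.9779e-5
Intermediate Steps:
I(F, r) = 1/(2*F)
1/(I(297, 58) - 33581) = 1/((½)/297 - 33581) = 1/((½)*(1/297) - 33581) = 1/(1/594 - 33581) = 1/(-19947113/594) = -594/19947113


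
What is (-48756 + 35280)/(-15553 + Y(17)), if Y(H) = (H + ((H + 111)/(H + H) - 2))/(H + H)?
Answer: 7789128/8989315 ≈ 0.86649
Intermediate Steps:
Y(H) = (-2 + H + (111 + H)/(2*H))/(2*H) (Y(H) = (H + ((111 + H)/((2*H)) - 2))/((2*H)) = (H + ((111 + H)*(1/(2*H)) - 2))*(1/(2*H)) = (H + ((111 + H)/(2*H) - 2))*(1/(2*H)) = (H + (-2 + (111 + H)/(2*H)))*(1/(2*H)) = (-2 + H + (111 + H)/(2*H))*(1/(2*H)) = (-2 + H + (111 + H)/(2*H))/(2*H))
(-48756 + 35280)/(-15553 + Y(17)) = (-48756 + 35280)/(-15553 + (¼)*(111 - 3*17 + 2*17²)/17²) = -13476/(-15553 + (¼)*(1/289)*(111 - 51 + 2*289)) = -13476/(-15553 + (¼)*(1/289)*(111 - 51 + 578)) = -13476/(-15553 + (¼)*(1/289)*638) = -13476/(-15553 + 319/578) = -13476/(-8989315/578) = -13476*(-578/8989315) = 7789128/8989315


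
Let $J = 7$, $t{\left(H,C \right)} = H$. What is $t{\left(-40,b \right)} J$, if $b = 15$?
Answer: $-280$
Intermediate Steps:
$t{\left(-40,b \right)} J = \left(-40\right) 7 = -280$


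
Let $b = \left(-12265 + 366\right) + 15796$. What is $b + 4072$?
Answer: $7969$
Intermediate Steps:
$b = 3897$ ($b = -11899 + 15796 = 3897$)
$b + 4072 = 3897 + 4072 = 7969$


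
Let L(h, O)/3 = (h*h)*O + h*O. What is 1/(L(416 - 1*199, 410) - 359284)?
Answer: 1/57827096 ≈ 1.7293e-8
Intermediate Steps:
L(h, O) = 3*O*h + 3*O*h² (L(h, O) = 3*((h*h)*O + h*O) = 3*(h²*O + O*h) = 3*(O*h² + O*h) = 3*(O*h + O*h²) = 3*O*h + 3*O*h²)
1/(L(416 - 1*199, 410) - 359284) = 1/(3*410*(416 - 1*199)*(1 + (416 - 1*199)) - 359284) = 1/(3*410*(416 - 199)*(1 + (416 - 199)) - 359284) = 1/(3*410*217*(1 + 217) - 359284) = 1/(3*410*217*218 - 359284) = 1/(58186380 - 359284) = 1/57827096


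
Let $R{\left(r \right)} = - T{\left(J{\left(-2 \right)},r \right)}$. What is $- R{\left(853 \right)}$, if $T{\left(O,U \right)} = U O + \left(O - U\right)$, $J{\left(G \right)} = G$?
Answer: $-2561$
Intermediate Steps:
$T{\left(O,U \right)} = O - U + O U$ ($T{\left(O,U \right)} = O U + \left(O - U\right) = O - U + O U$)
$R{\left(r \right)} = 2 + 3 r$ ($R{\left(r \right)} = - (-2 - r - 2 r) = - (-2 - 3 r) = 2 + 3 r$)
$- R{\left(853 \right)} = - (2 + 3 \cdot 853) = - (2 + 2559) = \left(-1\right) 2561 = -2561$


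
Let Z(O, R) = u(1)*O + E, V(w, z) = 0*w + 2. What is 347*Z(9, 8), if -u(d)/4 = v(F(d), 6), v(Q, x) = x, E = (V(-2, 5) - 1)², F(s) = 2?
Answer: -74605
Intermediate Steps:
V(w, z) = 2 (V(w, z) = 0 + 2 = 2)
E = 1 (E = (2 - 1)² = 1² = 1)
u(d) = -24 (u(d) = -4*6 = -24)
Z(O, R) = 1 - 24*O (Z(O, R) = -24*O + 1 = 1 - 24*O)
347*Z(9, 8) = 347*(1 - 24*9) = 347*(1 - 216) = 347*(-215) = -74605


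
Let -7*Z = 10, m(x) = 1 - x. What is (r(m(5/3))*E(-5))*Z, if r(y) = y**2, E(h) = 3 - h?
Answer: -320/63 ≈ -5.0794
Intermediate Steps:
Z = -10/7 (Z = -1/7*10 = -10/7 ≈ -1.4286)
(r(m(5/3))*E(-5))*Z = ((1 - 5/3)**2*(3 - 1*(-5)))*(-10/7) = ((1 - 5/3)**2*(3 + 5))*(-10/7) = ((1 - 1*5/3)**2*8)*(-10/7) = ((1 - 5/3)**2*8)*(-10/7) = ((-2/3)**2*8)*(-10/7) = ((4/9)*8)*(-10/7) = (32/9)*(-10/7) = -320/63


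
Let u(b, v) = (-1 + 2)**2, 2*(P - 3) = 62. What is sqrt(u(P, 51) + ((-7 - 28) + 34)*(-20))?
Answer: sqrt(21) ≈ 4.5826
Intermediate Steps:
P = 34 (P = 3 + (1/2)*62 = 3 + 31 = 34)
u(b, v) = 1 (u(b, v) = 1**2 = 1)
sqrt(u(P, 51) + ((-7 - 28) + 34)*(-20)) = sqrt(1 + ((-7 - 28) + 34)*(-20)) = sqrt(1 + (-35 + 34)*(-20)) = sqrt(1 - 1*(-20)) = sqrt(1 + 20) = sqrt(21)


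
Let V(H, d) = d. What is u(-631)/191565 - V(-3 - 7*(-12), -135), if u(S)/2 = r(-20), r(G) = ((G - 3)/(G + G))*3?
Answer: 172408523/1277100 ≈ 135.00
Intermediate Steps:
r(G) = 3*(-3 + G)/(2*G) (r(G) = ((-3 + G)/((2*G)))*3 = ((-3 + G)*(1/(2*G)))*3 = ((-3 + G)/(2*G))*3 = 3*(-3 + G)/(2*G))
u(S) = 69/20 (u(S) = 2*((3/2)*(-3 - 20)/(-20)) = 2*((3/2)*(-1/20)*(-23)) = 2*(69/40) = 69/20)
u(-631)/191565 - V(-3 - 7*(-12), -135) = (69/20)/191565 - 1*(-135) = (69/20)*(1/191565) + 135 = 23/1277100 + 135 = 172408523/1277100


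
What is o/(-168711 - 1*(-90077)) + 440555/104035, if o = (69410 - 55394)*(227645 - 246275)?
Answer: 2720006205467/818068819 ≈ 3324.9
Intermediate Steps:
o = -261118080 (o = 14016*(-18630) = -261118080)
o/(-168711 - 1*(-90077)) + 440555/104035 = -261118080/(-168711 - 1*(-90077)) + 440555/104035 = -261118080/(-168711 + 90077) + 440555*(1/104035) = -261118080/(-78634) + 88111/20807 = -261118080*(-1/78634) + 88111/20807 = 130559040/39317 + 88111/20807 = 2720006205467/818068819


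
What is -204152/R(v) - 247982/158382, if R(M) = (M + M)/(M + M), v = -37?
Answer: -2309589289/11313 ≈ -2.0415e+5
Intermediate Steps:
R(M) = 1 (R(M) = (2*M)/((2*M)) = (2*M)*(1/(2*M)) = 1)
-204152/R(v) - 247982/158382 = -204152/1 - 247982/158382 = -204152*1 - 247982*1/158382 = -204152 - 17713/11313 = -2309589289/11313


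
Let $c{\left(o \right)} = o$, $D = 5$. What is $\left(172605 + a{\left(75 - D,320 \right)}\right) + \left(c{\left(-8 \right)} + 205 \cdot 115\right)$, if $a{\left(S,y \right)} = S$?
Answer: $196242$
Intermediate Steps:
$\left(172605 + a{\left(75 - D,320 \right)}\right) + \left(c{\left(-8 \right)} + 205 \cdot 115\right) = \left(172605 + \left(75 - 5\right)\right) + \left(-8 + 205 \cdot 115\right) = \left(172605 + \left(75 - 5\right)\right) + \left(-8 + 23575\right) = \left(172605 + 70\right) + 23567 = 172675 + 23567 = 196242$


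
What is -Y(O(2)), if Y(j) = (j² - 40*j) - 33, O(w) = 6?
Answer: 237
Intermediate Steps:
Y(j) = -33 + j² - 40*j
-Y(O(2)) = -(-33 + 6² - 40*6) = -(-33 + 36 - 240) = -1*(-237) = 237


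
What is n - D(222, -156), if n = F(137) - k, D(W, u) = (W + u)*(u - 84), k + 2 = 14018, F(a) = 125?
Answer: 1949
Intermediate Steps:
k = 14016 (k = -2 + 14018 = 14016)
D(W, u) = (-84 + u)*(W + u) (D(W, u) = (W + u)*(-84 + u) = (-84 + u)*(W + u))
n = -13891 (n = 125 - 1*14016 = 125 - 14016 = -13891)
n - D(222, -156) = -13891 - ((-156)² - 84*222 - 84*(-156) + 222*(-156)) = -13891 - (24336 - 18648 + 13104 - 34632) = -13891 - 1*(-15840) = -13891 + 15840 = 1949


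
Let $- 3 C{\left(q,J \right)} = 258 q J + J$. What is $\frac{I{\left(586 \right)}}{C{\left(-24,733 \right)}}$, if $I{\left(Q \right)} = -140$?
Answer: $- \frac{420}{4538003} \approx -9.2552 \cdot 10^{-5}$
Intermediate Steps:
$C{\left(q,J \right)} = - \frac{J}{3} - 86 J q$ ($C{\left(q,J \right)} = - \frac{258 q J + J}{3} = - \frac{258 J q + J}{3} = - \frac{J + 258 J q}{3} = - \frac{J}{3} - 86 J q$)
$\frac{I{\left(586 \right)}}{C{\left(-24,733 \right)}} = - \frac{140}{\left(- \frac{1}{3}\right) 733 \left(1 + 258 \left(-24\right)\right)} = - \frac{140}{\left(- \frac{1}{3}\right) 733 \left(1 - 6192\right)} = - \frac{140}{\left(- \frac{1}{3}\right) 733 \left(-6191\right)} = - \frac{140}{\frac{4538003}{3}} = \left(-140\right) \frac{3}{4538003} = - \frac{420}{4538003}$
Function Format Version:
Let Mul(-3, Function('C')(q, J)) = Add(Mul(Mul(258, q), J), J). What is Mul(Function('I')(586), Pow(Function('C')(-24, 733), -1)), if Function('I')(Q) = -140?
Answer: Rational(-420, 4538003) ≈ -9.2552e-5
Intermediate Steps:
Function('C')(q, J) = Add(Mul(Rational(-1, 3), J), Mul(-86, J, q)) (Function('C')(q, J) = Mul(Rational(-1, 3), Add(Mul(Mul(258, q), J), J)) = Mul(Rational(-1, 3), Add(Mul(258, J, q), J)) = Mul(Rational(-1, 3), Add(J, Mul(258, J, q))) = Add(Mul(Rational(-1, 3), J), Mul(-86, J, q)))
Mul(Function('I')(586), Pow(Function('C')(-24, 733), -1)) = Mul(-140, Pow(Mul(Rational(-1, 3), 733, Add(1, Mul(258, -24))), -1)) = Mul(-140, Pow(Mul(Rational(-1, 3), 733, Add(1, -6192)), -1)) = Mul(-140, Pow(Mul(Rational(-1, 3), 733, -6191), -1)) = Mul(-140, Pow(Rational(4538003, 3), -1)) = Mul(-140, Rational(3, 4538003)) = Rational(-420, 4538003)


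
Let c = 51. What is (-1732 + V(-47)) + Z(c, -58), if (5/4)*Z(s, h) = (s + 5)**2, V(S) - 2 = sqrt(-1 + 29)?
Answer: 3894/5 + 2*sqrt(7) ≈ 784.09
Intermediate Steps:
V(S) = 2 + 2*sqrt(7) (V(S) = 2 + sqrt(-1 + 29) = 2 + sqrt(28) = 2 + 2*sqrt(7))
Z(s, h) = 4*(5 + s)**2/5 (Z(s, h) = 4*(s + 5)**2/5 = 4*(5 + s)**2/5)
(-1732 + V(-47)) + Z(c, -58) = (-1732 + (2 + 2*sqrt(7))) + 4*(5 + 51)**2/5 = (-1730 + 2*sqrt(7)) + (4/5)*56**2 = (-1730 + 2*sqrt(7)) + (4/5)*3136 = (-1730 + 2*sqrt(7)) + 12544/5 = 3894/5 + 2*sqrt(7)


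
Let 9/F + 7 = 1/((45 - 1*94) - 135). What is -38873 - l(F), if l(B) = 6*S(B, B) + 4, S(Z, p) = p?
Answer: -50102517/1289 ≈ -38869.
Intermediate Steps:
F = -1656/1289 (F = 9/(-7 + 1/((45 - 1*94) - 135)) = 9/(-7 + 1/((45 - 94) - 135)) = 9/(-7 + 1/(-49 - 135)) = 9/(-7 + 1/(-184)) = 9/(-7 - 1/184) = 9/(-1289/184) = 9*(-184/1289) = -1656/1289 ≈ -1.2847)
l(B) = 4 + 6*B (l(B) = 6*B + 4 = 4 + 6*B)
-38873 - l(F) = -38873 - (4 + 6*(-1656/1289)) = -38873 - (4 - 9936/1289) = -38873 - 1*(-4780/1289) = -38873 + 4780/1289 = -50102517/1289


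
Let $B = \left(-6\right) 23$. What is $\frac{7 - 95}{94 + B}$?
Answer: $2$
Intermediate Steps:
$B = -138$
$\frac{7 - 95}{94 + B} = \frac{7 - 95}{94 - 138} = - \frac{88}{-44} = \left(-88\right) \left(- \frac{1}{44}\right) = 2$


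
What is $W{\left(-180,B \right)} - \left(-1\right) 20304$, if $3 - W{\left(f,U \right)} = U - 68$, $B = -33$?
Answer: $20408$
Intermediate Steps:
$W{\left(f,U \right)} = 71 - U$ ($W{\left(f,U \right)} = 3 - \left(U - 68\right) = 3 - \left(-68 + U\right) = 71 - U$)
$W{\left(-180,B \right)} - \left(-1\right) 20304 = \left(71 - -33\right) - \left(-1\right) 20304 = \left(71 + 33\right) - -20304 = 104 + 20304 = 20408$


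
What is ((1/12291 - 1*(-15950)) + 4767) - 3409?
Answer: 212732629/12291 ≈ 17308.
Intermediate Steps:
((1/12291 - 1*(-15950)) + 4767) - 3409 = ((1/12291 + 15950) + 4767) - 3409 = (196041451/12291 + 4767) - 3409 = 254632648/12291 - 3409 = 212732629/12291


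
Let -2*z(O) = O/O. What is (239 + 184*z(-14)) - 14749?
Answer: -14602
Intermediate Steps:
z(O) = -½ (z(O) = -O/(2*O) = -½*1 = -½)
(239 + 184*z(-14)) - 14749 = (239 + 184*(-½)) - 14749 = (239 - 92) - 14749 = 147 - 14749 = -14602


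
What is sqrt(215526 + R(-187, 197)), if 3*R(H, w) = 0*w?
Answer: sqrt(215526) ≈ 464.25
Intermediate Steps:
R(H, w) = 0 (R(H, w) = (0*w)/3 = (1/3)*0 = 0)
sqrt(215526 + R(-187, 197)) = sqrt(215526 + 0) = sqrt(215526)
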